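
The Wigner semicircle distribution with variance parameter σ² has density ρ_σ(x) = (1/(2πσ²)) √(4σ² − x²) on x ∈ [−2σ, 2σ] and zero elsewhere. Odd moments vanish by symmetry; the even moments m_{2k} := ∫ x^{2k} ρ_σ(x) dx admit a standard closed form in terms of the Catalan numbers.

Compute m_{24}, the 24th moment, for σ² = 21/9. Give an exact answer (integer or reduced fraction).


By the scaled semicircle moment identity, m_{2k} = σ^{2k} · C_k with k = 12.
C_12 = (1/(k+1)) · C(2k, k) = (1/13) · C(24, 12) = (1/13) · 2704156 = 208012.
σ^{2k} = (σ²)^k = (21/9)^12 = 13841287201/531441.

Therefore m_{24} = σ^{24} · C_12 = (13841287201/531441) · 208012 = 2879153833254412/531441.


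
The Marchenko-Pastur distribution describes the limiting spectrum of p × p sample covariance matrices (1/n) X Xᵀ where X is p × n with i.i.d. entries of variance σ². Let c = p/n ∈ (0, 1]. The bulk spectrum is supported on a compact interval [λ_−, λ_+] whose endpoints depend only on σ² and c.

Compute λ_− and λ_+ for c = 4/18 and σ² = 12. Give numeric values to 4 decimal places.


c = 4/18 = 0.222222; √c = 0.471405.
λ_− = σ² (1 − √c)² = 12 · (1 − 0.471405)² = 12 · (0.528595)² = 3.352958.
λ_+ = σ² (1 + √c)² = 12 · (1 + 0.471405)² = 12 · (1.471405)² = 25.980375.

Rounded to 4 decimal places: λ_− ≈ 3.3530, λ_+ ≈ 25.9804.


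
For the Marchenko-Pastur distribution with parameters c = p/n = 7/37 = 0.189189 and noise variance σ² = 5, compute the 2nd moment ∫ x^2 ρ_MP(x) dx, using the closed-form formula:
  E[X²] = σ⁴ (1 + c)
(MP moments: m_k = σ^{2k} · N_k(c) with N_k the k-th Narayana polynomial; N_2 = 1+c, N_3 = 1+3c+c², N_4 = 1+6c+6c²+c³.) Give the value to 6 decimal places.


E[X²] = σ⁴ (1 + c) (second MP moment). With σ² = 5 (so σ⁴ = 25) and c = 7/37 = 0.189189: E[X²] = 25 · (1 + 0.189189) = 25 · 1.189189.

So E[X^2] = 29.729730.


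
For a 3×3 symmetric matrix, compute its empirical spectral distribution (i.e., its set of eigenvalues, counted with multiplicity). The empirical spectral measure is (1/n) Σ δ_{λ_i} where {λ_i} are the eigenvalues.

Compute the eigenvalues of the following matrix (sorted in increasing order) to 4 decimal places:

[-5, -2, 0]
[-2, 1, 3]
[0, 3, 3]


Since M is real symmetric, all three eigenvalues are real; they are the roots of det(λI − M) = λ³ − (tr M) λ² + s λ − det M, where s is the sum of the principal 2×2 minors.
tr M = -5 + 1 + 3 = -1.
s = ((-5)·1 − (-2)²) + ((-5)·3 − 0²) + (1·3 − 3²) = -9 + (-15) + (-6) = -30.
det M (expand along row 1) = (-5)·(-6) − (-2)·(-6) + 0·(-6) = 18.
Characteristic polynomial: λ³ + λ² − 30λ − 18 = 0.
Substitute λ = y + (tr M)/3 = y − 0.333333 to remove the quadratic term: y³ + p·y + q = 0 with p = s − (tr M)²/3 = -30.333333 and q = −2(tr M)³/27 + (tr M)·s/3 − det M = -7.925926.
Three real roots ⇒ use the trigonometric (Viète) form: r = 2√(−p/3) = 6.359595, φ = arccos(3q/(p·r)) = arccos(0.123260) = 1.447222 rad.
y_k = r·cos(φ/3 − 2πk/3) for k = 0, 1, 2 gives y = 5.633842, -0.261886, -5.371956.
λ_k = y_k − 0.333333 gives λ = 5.3005, -0.5952, -5.7053 (check: the sum is -1.0000 = tr M).

Eigenvalues sorted in increasing order: [-5.7053, -0.5952, 5.3005].


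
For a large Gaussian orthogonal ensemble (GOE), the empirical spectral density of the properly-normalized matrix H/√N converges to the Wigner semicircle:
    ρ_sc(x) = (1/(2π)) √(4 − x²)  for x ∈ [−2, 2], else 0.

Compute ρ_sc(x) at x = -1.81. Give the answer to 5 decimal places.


ρ_sc(x) = (1/(2π)) √(4 − x²). With x = -1.81:
  4 − x² = 4 − (-1.81)² = 4 − 3.276100 = 0.723900.
  √(4 − x²) = 0.850823.
  1/(2π) = 0.159155.
  ρ_sc(-1.81) = 0.159155 · 0.850823 = 0.135413.

Rounded to 5 decimal places: ρ_sc(-1.81) ≈ 0.13541.


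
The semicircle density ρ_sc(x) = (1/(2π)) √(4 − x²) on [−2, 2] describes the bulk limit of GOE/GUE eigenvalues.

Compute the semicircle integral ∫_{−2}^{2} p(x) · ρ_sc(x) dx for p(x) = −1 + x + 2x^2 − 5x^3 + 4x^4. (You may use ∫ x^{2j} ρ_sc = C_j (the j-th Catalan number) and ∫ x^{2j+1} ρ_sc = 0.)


Write p(x) = Σ a_i x^i, split into monomials and integrate each against ρ_sc separately.
Using ∫ x^{2j} ρ_sc = C_j = (1/(j+1)) C(2j, j) (Catalan numbers) and ∫ x^{2j+1} ρ_sc = 0 (odd monomials vanish by symmetry):
  i = 0 (even): a_0 · C_{0} = -1 · 1 = -1
  i = 1 (odd): ∫ x^1 ρ_sc = 0 (vanishes)
  i = 2 (even): a_2 · C_{1} = 2 · 1 = 2
  i = 3 (odd): ∫ x^3 ρ_sc = 0 (vanishes)
  i = 4 (even): a_4 · C_{2} = 4 · 2 = 8

Summing the contributions: ∫_{−2}^{2} p(x) ρ_sc(x) dx = (-1) + 2 + 8 = 9.


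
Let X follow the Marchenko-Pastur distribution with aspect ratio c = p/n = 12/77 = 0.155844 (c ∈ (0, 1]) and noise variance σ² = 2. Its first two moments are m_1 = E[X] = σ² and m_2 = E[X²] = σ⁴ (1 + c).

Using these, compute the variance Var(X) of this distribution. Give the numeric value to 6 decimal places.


m_1 = E[X] = σ² = 2, so m_1² = 4.
m_2 = E[X²] = σ⁴ (1 + c) = 4 · (1 + 0.155844) = 4 · 1.155844 = 4.623377.
(Note m_2 − m_1² simplifies to c · σ⁴ = 0.155844 · 4.)

Var(X) = m_2 − m_1² = 4.623377 − 4 = 0.623377.


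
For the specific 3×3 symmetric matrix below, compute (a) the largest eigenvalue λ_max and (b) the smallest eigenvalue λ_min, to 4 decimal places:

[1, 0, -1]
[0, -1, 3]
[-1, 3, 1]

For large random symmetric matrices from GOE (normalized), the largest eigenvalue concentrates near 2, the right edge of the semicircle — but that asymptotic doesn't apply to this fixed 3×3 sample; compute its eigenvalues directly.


Since M is real symmetric, all three eigenvalues are real; they are the roots of det(λI − M) = λ³ − (tr M) λ² + s λ − det M, where s is the sum of the principal 2×2 minors.
tr M = 1 + (-1) + 1 = 1.
s = (1·(-1) − 0²) + (1·1 − (-1)²) + ((-1)·1 − 3²) = -1 + 0 + (-10) = -11.
det M (expand along row 1) = 1·(-10) − 0·3 + (-1)·(-1) = -9.
Characteristic polynomial: λ³ − λ² − 11λ + 9 = 0.
Substitute λ = y + (tr M)/3 = y + 0.333333 to remove the quadratic term: y³ + p·y + q = 0 with p = s − (tr M)²/3 = -11.333333 and q = −2(tr M)³/27 + (tr M)·s/3 − det M = 5.259259.
Three real roots ⇒ use the trigonometric (Viète) form: r = 2√(−p/3) = 3.887301, φ = arccos(3q/(p·r)) = arccos(-0.358129) = 1.937060 rad.
y_k = r·cos(φ/3 − 2πk/3) for k = 0, 1, 2 gives y = 3.104736, 0.473414, -3.578150.
λ_k = y_k + 0.333333 gives λ = 3.4381, 0.8067, -3.2448 (check: the sum is 1.0000 = tr M).

Hence λ_max = 3.4381 and λ_min = -3.2448.


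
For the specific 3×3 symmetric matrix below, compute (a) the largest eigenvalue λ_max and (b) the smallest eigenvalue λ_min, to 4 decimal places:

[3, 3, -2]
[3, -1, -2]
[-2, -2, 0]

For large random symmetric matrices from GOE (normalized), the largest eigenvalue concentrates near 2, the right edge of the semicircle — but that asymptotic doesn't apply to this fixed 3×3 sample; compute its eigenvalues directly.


Since M is real symmetric, all three eigenvalues are real; they are the roots of det(λI − M) = λ³ − (tr M) λ² + s λ − det M, where s is the sum of the principal 2×2 minors.
tr M = 3 + (-1) + 0 = 2.
s = (3·(-1) − 3²) + (3·0 − (-2)²) + ((-1)·0 − (-2)²) = -12 + (-4) + (-4) = -20.
det M (expand along row 1) = 3·(-4) − 3·(-4) + (-2)·(-8) = 16.
Characteristic polynomial: λ³ − 2λ² − 20λ − 16 = 0.
Substitute λ = y + (tr M)/3 = y + 0.666667 to remove the quadratic term: y³ + p·y + q = 0 with p = s − (tr M)²/3 = -21.333333 and q = −2(tr M)³/27 + (tr M)·s/3 − det M = -29.925926.
Three real roots ⇒ use the trigonometric (Viète) form: r = 2√(−p/3) = 5.333333, φ = arccos(3q/(p·r)) = arccos(0.789063) = 0.661515 rad.
y_k = r·cos(φ/3 − 2πk/3) for k = 0, 1, 2 gives y = 5.204198, -1.591864, -3.612334.
λ_k = y_k + 0.666667 gives λ = 5.8709, -0.9252, -2.9457 (check: the sum is 2.0000 = tr M).

Hence λ_max = 5.8709 and λ_min = -2.9457.


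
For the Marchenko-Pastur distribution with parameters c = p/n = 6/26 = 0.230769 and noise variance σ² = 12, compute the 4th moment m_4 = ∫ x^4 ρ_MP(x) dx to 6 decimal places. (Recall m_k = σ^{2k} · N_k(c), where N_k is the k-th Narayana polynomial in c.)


E[X⁴] = σ⁸ (1 + 6c + 6c² + c³) (fourth MP moment). With σ² = 12 (so σ⁸ = 20736) and c = 6/26 = 0.230769: E[X⁴] = 20736 · (1 + 6·0.230769 + 6·(0.230769)² + (0.230769)³) = 20736 · 2.716431.

So E[X^4] = 56327.923532.


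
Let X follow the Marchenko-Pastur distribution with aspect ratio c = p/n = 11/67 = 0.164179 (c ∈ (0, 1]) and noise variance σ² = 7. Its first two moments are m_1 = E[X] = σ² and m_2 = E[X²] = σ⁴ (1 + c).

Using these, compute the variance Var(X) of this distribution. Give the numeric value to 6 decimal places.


m_1 = E[X] = σ² = 7, so m_1² = 49.
m_2 = E[X²] = σ⁴ (1 + c) = 49 · (1 + 0.164179) = 49 · 1.164179 = 57.044776.
(Note m_2 − m_1² simplifies to c · σ⁴ = 0.164179 · 49.)

Var(X) = m_2 − m_1² = 57.044776 − 49 = 8.044776.


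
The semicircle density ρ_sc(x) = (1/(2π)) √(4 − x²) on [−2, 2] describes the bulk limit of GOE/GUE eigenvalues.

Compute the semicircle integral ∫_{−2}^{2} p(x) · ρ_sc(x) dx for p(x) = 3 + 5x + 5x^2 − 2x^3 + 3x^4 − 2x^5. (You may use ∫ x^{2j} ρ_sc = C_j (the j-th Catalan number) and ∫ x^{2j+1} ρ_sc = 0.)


Write p(x) = Σ a_i x^i, split into monomials and integrate each against ρ_sc separately.
Using ∫ x^{2j} ρ_sc = C_j = (1/(j+1)) C(2j, j) (Catalan numbers) and ∫ x^{2j+1} ρ_sc = 0 (odd monomials vanish by symmetry):
  i = 0 (even): a_0 · C_{0} = 3 · 1 = 3
  i = 1 (odd): ∫ x^1 ρ_sc = 0 (vanishes)
  i = 2 (even): a_2 · C_{1} = 5 · 1 = 5
  i = 3 (odd): ∫ x^3 ρ_sc = 0 (vanishes)
  i = 4 (even): a_4 · C_{2} = 3 · 2 = 6
  i = 5 (odd): ∫ x^5 ρ_sc = 0 (vanishes)

Summing the contributions: ∫_{−2}^{2} p(x) ρ_sc(x) dx = 3 + 5 + 6 = 14.


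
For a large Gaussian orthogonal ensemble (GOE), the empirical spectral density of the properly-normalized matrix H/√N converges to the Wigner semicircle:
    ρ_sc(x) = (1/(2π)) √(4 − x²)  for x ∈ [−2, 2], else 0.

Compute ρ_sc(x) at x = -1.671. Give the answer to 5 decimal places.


ρ_sc(x) = (1/(2π)) √(4 − x²). With x = -1.671:
  4 − x² = 4 − (-1.671)² = 4 − 2.792241 = 1.207759.
  √(4 − x²) = 1.098981.
  1/(2π) = 0.159155.
  ρ_sc(-1.671) = 0.159155 · 1.098981 = 0.174908.

Rounded to 5 decimal places: ρ_sc(-1.671) ≈ 0.17491.


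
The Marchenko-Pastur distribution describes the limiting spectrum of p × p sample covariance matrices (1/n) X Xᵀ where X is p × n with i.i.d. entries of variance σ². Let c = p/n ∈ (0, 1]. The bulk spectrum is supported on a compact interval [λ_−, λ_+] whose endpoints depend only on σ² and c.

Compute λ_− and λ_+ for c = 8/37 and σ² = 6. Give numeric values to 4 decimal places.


c = 8/37 = 0.216216; √c = 0.464991.
λ_− = σ² (1 − √c)² = 6 · (1 − 0.464991)² = 6 · (0.535009)² = 1.717411.
λ_+ = σ² (1 + √c)² = 6 · (1 + 0.464991)² = 6 · (1.464991)² = 12.877184.

Rounded to 4 decimal places: λ_− ≈ 1.7174, λ_+ ≈ 12.8772.


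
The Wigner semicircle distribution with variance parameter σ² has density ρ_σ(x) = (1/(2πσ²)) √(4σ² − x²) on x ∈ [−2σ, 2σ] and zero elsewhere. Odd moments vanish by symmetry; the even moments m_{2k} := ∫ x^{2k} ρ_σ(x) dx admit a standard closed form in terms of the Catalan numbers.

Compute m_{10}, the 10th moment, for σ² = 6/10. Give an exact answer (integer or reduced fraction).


By the scaled semicircle moment identity, m_{2k} = σ^{2k} · C_k with k = 5.
C_5 = (1/(k+1)) · C(2k, k) = (1/6) · C(10, 5) = (1/6) · 252 = 42.
σ^{2k} = (σ²)^k = (6/10)^5 = 243/3125.

Therefore m_{10} = σ^{10} · C_5 = (243/3125) · 42 = 10206/3125.


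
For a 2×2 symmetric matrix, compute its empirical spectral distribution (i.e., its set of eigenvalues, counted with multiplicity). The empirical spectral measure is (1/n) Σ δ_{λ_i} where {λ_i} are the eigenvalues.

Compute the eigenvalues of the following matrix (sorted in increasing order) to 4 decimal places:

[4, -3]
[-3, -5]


Since M is real symmetric, both eigenvalues are real; they are the roots of det(λI − M) = λ² − (tr M) λ + det M.
tr M = 4 + (-5) = -1.
det M = 4·(-5) − (-3)² = -20 − 9 = -29.
Characteristic polynomial: λ² + λ − 29 = 0.
Discriminant Δ = (tr M)² − 4·det M = 1 − (-116) = 117; √Δ = 10.816654.
λ = (tr M ± √Δ)/2 = (-1 ± 10.816654)/2, giving (tr M − √Δ)/2 = -5.9083 and (tr M + √Δ)/2 = 4.9083.

Eigenvalues sorted in increasing order: [-5.9083, 4.9083].


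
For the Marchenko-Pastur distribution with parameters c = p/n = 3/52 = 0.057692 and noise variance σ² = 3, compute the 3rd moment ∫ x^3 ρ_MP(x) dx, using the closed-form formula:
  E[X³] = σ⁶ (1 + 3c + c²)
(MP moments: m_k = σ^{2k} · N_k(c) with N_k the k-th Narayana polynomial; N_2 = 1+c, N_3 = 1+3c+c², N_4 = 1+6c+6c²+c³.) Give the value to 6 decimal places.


E[X³] = σ⁶ (1 + 3c + c²) (third MP moment). With σ² = 3 (so σ⁶ = 27) and c = 3/52 = 0.057692: E[X³] = 27 · (1 + 3·0.057692 + (0.057692)²) = 27 · 1.176405.

So E[X^3] = 31.762944.


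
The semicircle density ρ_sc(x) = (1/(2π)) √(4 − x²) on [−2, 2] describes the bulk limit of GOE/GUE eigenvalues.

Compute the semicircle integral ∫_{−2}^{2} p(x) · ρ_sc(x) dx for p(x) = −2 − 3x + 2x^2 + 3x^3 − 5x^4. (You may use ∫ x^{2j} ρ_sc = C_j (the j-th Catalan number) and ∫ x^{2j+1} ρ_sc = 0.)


Write p(x) = Σ a_i x^i, split into monomials and integrate each against ρ_sc separately.
Using ∫ x^{2j} ρ_sc = C_j = (1/(j+1)) C(2j, j) (Catalan numbers) and ∫ x^{2j+1} ρ_sc = 0 (odd monomials vanish by symmetry):
  i = 0 (even): a_0 · C_{0} = -2 · 1 = -2
  i = 1 (odd): ∫ x^1 ρ_sc = 0 (vanishes)
  i = 2 (even): a_2 · C_{1} = 2 · 1 = 2
  i = 3 (odd): ∫ x^3 ρ_sc = 0 (vanishes)
  i = 4 (even): a_4 · C_{2} = -5 · 2 = -10

Summing the contributions: ∫_{−2}^{2} p(x) ρ_sc(x) dx = (-2) + 2 + (-10) = -10.


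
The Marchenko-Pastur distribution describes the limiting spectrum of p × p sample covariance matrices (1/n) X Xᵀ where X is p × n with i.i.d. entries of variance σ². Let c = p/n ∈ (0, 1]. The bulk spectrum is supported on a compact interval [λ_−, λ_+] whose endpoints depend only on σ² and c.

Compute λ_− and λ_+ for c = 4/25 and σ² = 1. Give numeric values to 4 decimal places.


c = 4/25 = 0.160000; √c = 0.400000.
λ_− = σ² (1 − √c)² = 1 · (1 − 0.400000)² = 1 · (0.600000)² = 0.360000.
λ_+ = σ² (1 + √c)² = 1 · (1 + 0.400000)² = 1 · (1.400000)² = 1.960000.

Rounded to 4 decimal places: λ_− ≈ 0.3600, λ_+ ≈ 1.9600.


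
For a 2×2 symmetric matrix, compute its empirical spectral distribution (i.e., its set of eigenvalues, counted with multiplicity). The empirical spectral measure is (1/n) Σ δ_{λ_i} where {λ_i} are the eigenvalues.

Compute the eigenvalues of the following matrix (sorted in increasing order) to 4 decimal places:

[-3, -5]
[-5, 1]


Since M is real symmetric, both eigenvalues are real; they are the roots of det(λI − M) = λ² − (tr M) λ + det M.
tr M = -3 + 1 = -2.
det M = (-3)·1 − (-5)² = -3 − 25 = -28.
Characteristic polynomial: λ² + 2λ − 28 = 0.
Discriminant Δ = (tr M)² − 4·det M = 4 − (-112) = 116; √Δ = 10.770330.
λ = (tr M ± √Δ)/2 = (-2 ± 10.770330)/2, giving (tr M − √Δ)/2 = -6.3852 and (tr M + √Δ)/2 = 4.3852.

Eigenvalues sorted in increasing order: [-6.3852, 4.3852].


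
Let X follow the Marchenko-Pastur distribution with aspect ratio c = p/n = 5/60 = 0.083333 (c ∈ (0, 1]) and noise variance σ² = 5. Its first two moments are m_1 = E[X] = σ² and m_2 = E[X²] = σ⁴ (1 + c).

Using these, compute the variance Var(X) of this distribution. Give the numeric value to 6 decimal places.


m_1 = E[X] = σ² = 5, so m_1² = 25.
m_2 = E[X²] = σ⁴ (1 + c) = 25 · (1 + 0.083333) = 25 · 1.083333 = 27.083333.
(Note m_2 − m_1² simplifies to c · σ⁴ = 0.083333 · 25.)

Var(X) = m_2 − m_1² = 27.083333 − 25 = 2.083333.


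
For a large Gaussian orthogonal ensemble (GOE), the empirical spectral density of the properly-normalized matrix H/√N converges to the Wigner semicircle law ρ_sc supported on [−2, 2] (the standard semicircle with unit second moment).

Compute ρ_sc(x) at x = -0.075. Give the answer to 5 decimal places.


ρ_sc(x) = (1/(2π)) √(4 − x²). With x = -0.075:
  4 − x² = 4 − (-0.075)² = 4 − 0.005625 = 3.994375.
  √(4 − x²) = 1.998593.
  1/(2π) = 0.159155.
  ρ_sc(-0.075) = 0.159155 · 1.998593 = 0.318086.

Rounded to 5 decimal places: ρ_sc(-0.075) ≈ 0.31809.


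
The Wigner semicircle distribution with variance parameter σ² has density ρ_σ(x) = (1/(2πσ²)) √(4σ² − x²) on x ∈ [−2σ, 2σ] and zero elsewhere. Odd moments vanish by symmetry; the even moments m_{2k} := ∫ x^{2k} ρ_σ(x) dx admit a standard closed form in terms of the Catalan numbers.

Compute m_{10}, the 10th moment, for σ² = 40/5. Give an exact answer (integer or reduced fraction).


By the scaled semicircle moment identity, m_{2k} = σ^{2k} · C_k with k = 5.
C_5 = (1/(k+1)) · C(2k, k) = (1/6) · C(10, 5) = (1/6) · 252 = 42.
σ^{2k} = (σ²)^k = (40/5)^5 = 32768.

Therefore m_{10} = σ^{10} · C_5 = 32768 · 42 = 1376256.


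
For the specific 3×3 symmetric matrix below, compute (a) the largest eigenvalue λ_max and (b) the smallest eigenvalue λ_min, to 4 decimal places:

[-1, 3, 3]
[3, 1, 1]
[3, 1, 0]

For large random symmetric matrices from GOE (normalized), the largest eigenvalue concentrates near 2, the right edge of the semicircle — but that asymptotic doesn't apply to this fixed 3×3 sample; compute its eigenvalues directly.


Since M is real symmetric, all three eigenvalues are real; they are the roots of det(λI − M) = λ³ − (tr M) λ² + s λ − det M, where s is the sum of the principal 2×2 minors.
tr M = -1 + 1 + 0 = 0.
s = ((-1)·1 − 3²) + ((-1)·0 − 3²) + (1·0 − 1²) = -10 + (-9) + (-1) = -20.
det M (expand along row 1) = (-1)·(-1) − 3·(-3) + 3·0 = 10.
Characteristic polynomial: λ³ − 20λ − 10 = 0.
Substitute λ = y + (tr M)/3 = y + 0.000000 to remove the quadratic term: y³ + p·y + q = 0 with p = s − (tr M)²/3 = -20.000000 and q = −2(tr M)³/27 + (tr M)·s/3 − det M = -10.000000.
Three real roots ⇒ use the trigonometric (Viète) form: r = 2√(−p/3) = 5.163978, φ = arccos(3q/(p·r)) = arccos(0.290474) = 1.276074 rad.
y_k = r·cos(φ/3 − 2πk/3) for k = 0, 1, 2 gives y = 4.703821, -0.506497, -4.197324.
λ_k = y_k + 0.000000 gives λ = 4.7038, -0.5065, -4.1973 (check: the sum is 0.0000 = tr M).

Hence λ_max = 4.7038 and λ_min = -4.1973.


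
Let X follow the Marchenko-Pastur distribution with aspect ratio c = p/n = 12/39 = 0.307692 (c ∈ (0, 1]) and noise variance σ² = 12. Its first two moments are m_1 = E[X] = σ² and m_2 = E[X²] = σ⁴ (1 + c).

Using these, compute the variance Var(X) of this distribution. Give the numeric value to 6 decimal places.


m_1 = E[X] = σ² = 12, so m_1² = 144.
m_2 = E[X²] = σ⁴ (1 + c) = 144 · (1 + 0.307692) = 144 · 1.307692 = 188.307692.
(Note m_2 − m_1² simplifies to c · σ⁴ = 0.307692 · 144.)

Var(X) = m_2 − m_1² = 188.307692 − 144 = 44.307692.


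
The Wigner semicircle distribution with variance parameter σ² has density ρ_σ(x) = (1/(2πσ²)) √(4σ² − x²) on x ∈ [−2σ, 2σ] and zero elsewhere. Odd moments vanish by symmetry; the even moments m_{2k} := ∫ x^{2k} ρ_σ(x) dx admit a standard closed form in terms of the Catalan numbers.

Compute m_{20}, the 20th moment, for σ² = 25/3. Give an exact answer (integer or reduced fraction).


By the scaled semicircle moment identity, m_{2k} = σ^{2k} · C_k with k = 10.
C_10 = (1/(k+1)) · C(2k, k) = (1/11) · C(20, 10) = (1/11) · 184756 = 16796.
σ^{2k} = (σ²)^k = (25/3)^10 = 95367431640625/59049.

Therefore m_{20} = σ^{20} · C_10 = (95367431640625/59049) · 16796 = 1601791381835937500/59049.


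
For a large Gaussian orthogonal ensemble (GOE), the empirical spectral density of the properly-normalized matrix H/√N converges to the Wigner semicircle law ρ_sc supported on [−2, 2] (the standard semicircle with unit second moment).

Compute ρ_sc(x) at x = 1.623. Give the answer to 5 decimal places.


ρ_sc(x) = (1/(2π)) √(4 − x²). With x = 1.623:
  4 − x² = 4 − (1.623)² = 4 − 2.634129 = 1.365871.
  √(4 − x²) = 1.168705.
  1/(2π) = 0.159155.
  ρ_sc(1.623) = 0.159155 · 1.168705 = 0.186005.

Rounded to 5 decimal places: ρ_sc(1.623) ≈ 0.18601.


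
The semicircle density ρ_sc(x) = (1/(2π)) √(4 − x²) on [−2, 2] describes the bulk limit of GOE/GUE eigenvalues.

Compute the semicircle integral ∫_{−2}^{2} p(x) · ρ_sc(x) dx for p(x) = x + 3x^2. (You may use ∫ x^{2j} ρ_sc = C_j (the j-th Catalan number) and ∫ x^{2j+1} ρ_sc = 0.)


Write p(x) = Σ a_i x^i, split into monomials and integrate each against ρ_sc separately.
Using ∫ x^{2j} ρ_sc = C_j = (1/(j+1)) C(2j, j) (Catalan numbers) and ∫ x^{2j+1} ρ_sc = 0 (odd monomials vanish by symmetry):
  i = 1 (odd): ∫ x^1 ρ_sc = 0 (vanishes)
  i = 2 (even): a_2 · C_{1} = 3 · 1 = 3

Summing the contributions: ∫_{−2}^{2} p(x) ρ_sc(x) dx = 3.


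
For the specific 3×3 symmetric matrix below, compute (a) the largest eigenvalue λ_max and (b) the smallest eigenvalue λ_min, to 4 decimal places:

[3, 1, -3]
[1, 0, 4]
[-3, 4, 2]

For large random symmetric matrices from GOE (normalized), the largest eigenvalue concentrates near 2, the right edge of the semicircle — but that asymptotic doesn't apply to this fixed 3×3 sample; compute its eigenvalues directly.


Since M is real symmetric, all three eigenvalues are real; they are the roots of det(λI − M) = λ³ − (tr M) λ² + s λ − det M, where s is the sum of the principal 2×2 minors.
tr M = 3 + 0 + 2 = 5.
s = (3·0 − 1²) + (3·2 − (-3)²) + (0·2 − 4²) = -1 + (-3) + (-16) = -20.
det M (expand along row 1) = 3·(-16) − 1·14 + (-3)·4 = -74.
Characteristic polynomial: λ³ − 5λ² − 20λ + 74 = 0.
Substitute λ = y + (tr M)/3 = y + 1.666667 to remove the quadratic term: y³ + p·y + q = 0 with p = s − (tr M)²/3 = -28.333333 and q = −2(tr M)³/27 + (tr M)·s/3 − det M = 31.407407.
Three real roots ⇒ use the trigonometric (Viète) form: r = 2√(−p/3) = 6.146363, φ = arccos(3q/(p·r)) = arccos(-0.541050) = 2.142482 rad.
y_k = r·cos(φ/3 − 2πk/3) for k = 0, 1, 2 gives y = 4.644458, 1.164186, -5.808644.
λ_k = y_k + 1.666667 gives λ = 6.3111, 2.8309, -4.1420 (check: the sum is 5.0000 = tr M).

Hence λ_max = 6.3111 and λ_min = -4.1420.


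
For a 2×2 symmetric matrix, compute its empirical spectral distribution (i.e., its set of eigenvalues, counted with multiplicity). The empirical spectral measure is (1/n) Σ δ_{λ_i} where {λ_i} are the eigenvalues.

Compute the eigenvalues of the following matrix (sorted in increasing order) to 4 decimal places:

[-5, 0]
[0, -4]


Since M is real symmetric, both eigenvalues are real; they are the roots of det(λI − M) = λ² − (tr M) λ + det M.
tr M = -5 + (-4) = -9.
det M = (-5)·(-4) − 0² = 20 − 0 = 20.
Characteristic polynomial: λ² + 9λ + 20 = 0.
Discriminant Δ = (tr M)² − 4·det M = 81 − 80 = 1; √Δ = 1.000000.
λ = (tr M ± √Δ)/2 = (-9 ± 1.000000)/2, giving (tr M − √Δ)/2 = -5.0000 and (tr M + √Δ)/2 = -4.0000.

Eigenvalues sorted in increasing order: [-5.0000, -4.0000].


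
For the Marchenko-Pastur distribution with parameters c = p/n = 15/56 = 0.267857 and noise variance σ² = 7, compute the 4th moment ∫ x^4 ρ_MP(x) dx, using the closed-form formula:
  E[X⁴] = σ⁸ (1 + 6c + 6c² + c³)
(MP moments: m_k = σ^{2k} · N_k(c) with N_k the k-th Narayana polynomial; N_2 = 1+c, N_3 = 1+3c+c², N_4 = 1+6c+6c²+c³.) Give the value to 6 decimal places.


E[X⁴] = σ⁸ (1 + 6c + 6c² + c³) (fourth MP moment). With σ² = 7 (so σ⁸ = 2401) and c = 15/56 = 0.267857: E[X⁴] = 2401 · (1 + 6·0.267857 + 6·(0.267857)² + (0.267857)³) = 2401 · 3.056846.

So E[X^4] = 7339.486328.


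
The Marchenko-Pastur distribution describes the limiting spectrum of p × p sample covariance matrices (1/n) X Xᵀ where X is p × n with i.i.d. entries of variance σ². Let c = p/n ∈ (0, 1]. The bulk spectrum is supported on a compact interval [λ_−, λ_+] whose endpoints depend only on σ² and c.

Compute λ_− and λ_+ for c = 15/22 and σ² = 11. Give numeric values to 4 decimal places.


c = 15/22 = 0.681818; √c = 0.825723.
λ_− = σ² (1 − √c)² = 11 · (1 − 0.825723)² = 11 · (0.174277)² = 0.334098.
λ_+ = σ² (1 + √c)² = 11 · (1 + 0.825723)² = 11 · (1.825723)² = 36.665902.

Rounded to 4 decimal places: λ_− ≈ 0.3341, λ_+ ≈ 36.6659.


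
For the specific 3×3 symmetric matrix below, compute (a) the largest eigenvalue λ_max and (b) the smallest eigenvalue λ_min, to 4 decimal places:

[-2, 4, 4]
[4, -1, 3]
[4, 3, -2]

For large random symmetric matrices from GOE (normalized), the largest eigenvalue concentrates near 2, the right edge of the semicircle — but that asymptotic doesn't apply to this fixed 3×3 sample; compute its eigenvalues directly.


Since M is real symmetric, all three eigenvalues are real; they are the roots of det(λI − M) = λ³ − (tr M) λ² + s λ − det M, where s is the sum of the principal 2×2 minors.
tr M = -2 + (-1) + (-2) = -5.
s = ((-2)·(-1) − 4²) + ((-2)·(-2) − 4²) + ((-1)·(-2) − 3²) = -14 + (-12) + (-7) = -33.
det M (expand along row 1) = (-2)·(-7) − 4·(-20) + 4·16 = 158.
Characteristic polynomial: λ³ + 5λ² − 33λ − 158 = 0.
Substitute λ = y + (tr M)/3 = y − 1.666667 to remove the quadratic term: y³ + p·y + q = 0 with p = s − (tr M)²/3 = -41.333333 and q = −2(tr M)³/27 + (tr M)·s/3 − det M = -93.740741.
Three real roots ⇒ use the trigonometric (Viète) form: r = 2√(−p/3) = 7.423686, φ = arccos(3q/(p·r)) = arccos(0.916494) = 0.411570 rad.
y_k = r·cos(φ/3 − 2πk/3) for k = 0, 1, 2 gives y = 7.353934, -2.797724, -4.556211.
λ_k = y_k − 1.666667 gives λ = 5.6873, -4.4644, -6.2229 (check: the sum is -5.0000 = tr M).

Hence λ_max = 5.6873 and λ_min = -6.2229.


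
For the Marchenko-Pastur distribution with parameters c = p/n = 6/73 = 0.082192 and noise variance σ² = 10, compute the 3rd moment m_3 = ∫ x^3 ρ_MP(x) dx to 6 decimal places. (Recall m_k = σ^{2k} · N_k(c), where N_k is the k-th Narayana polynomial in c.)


E[X³] = σ⁶ (1 + 3c + c²) (third MP moment). With σ² = 10 (so σ⁶ = 1000) and c = 6/73 = 0.082192: E[X³] = 1000 · (1 + 3·0.082192 + (0.082192)²) = 1000 · 1.253331.

So E[X^3] = 1253.330831.


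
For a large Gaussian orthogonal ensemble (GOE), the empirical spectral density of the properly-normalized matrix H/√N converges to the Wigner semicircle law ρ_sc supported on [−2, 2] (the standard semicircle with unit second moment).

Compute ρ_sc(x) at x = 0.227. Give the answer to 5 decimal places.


ρ_sc(x) = (1/(2π)) √(4 − x²). With x = 0.227:
  4 − x² = 4 − (0.227)² = 4 − 0.051529 = 3.948471.
  √(4 − x²) = 1.987076.
  1/(2π) = 0.159155.
  ρ_sc(0.227) = 0.159155 · 1.987076 = 0.316253.

Rounded to 5 decimal places: ρ_sc(0.227) ≈ 0.31625.


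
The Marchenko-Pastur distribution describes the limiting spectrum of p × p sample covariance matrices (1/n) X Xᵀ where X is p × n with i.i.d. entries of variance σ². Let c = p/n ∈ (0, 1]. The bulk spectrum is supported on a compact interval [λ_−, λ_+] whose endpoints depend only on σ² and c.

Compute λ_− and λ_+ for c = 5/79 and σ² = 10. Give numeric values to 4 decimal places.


c = 5/79 = 0.063291; √c = 0.251577.
λ_− = σ² (1 − √c)² = 10 · (1 − 0.251577)² = 10 · (0.748423)² = 5.601365.
λ_+ = σ² (1 + √c)² = 10 · (1 + 0.251577)² = 10 · (1.251577)² = 15.664457.

Rounded to 4 decimal places: λ_− ≈ 5.6014, λ_+ ≈ 15.6645.


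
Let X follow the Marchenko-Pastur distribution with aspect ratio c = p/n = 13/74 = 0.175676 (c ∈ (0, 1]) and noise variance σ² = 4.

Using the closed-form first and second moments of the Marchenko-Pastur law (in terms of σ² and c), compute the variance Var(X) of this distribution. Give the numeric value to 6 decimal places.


Recall the MP moments m_1 = E[X] = σ² and m_2 = E[X²] = σ⁴ (1 + c).
m_1 = E[X] = σ² = 4, so m_1² = 16.
m_2 = E[X²] = σ⁴ (1 + c) = 16 · (1 + 0.175676) = 16 · 1.175676 = 18.810811.
(Note m_2 − m_1² simplifies to c · σ⁴ = 0.175676 · 16.)

Var(X) = m_2 − m_1² = 18.810811 − 16 = 2.810811.


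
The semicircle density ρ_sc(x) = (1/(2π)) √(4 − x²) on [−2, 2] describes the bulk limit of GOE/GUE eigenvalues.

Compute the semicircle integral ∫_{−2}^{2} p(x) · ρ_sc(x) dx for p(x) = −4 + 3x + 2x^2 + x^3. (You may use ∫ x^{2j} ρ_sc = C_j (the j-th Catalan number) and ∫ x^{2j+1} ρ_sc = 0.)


Write p(x) = Σ a_i x^i, split into monomials and integrate each against ρ_sc separately.
Using ∫ x^{2j} ρ_sc = C_j = (1/(j+1)) C(2j, j) (Catalan numbers) and ∫ x^{2j+1} ρ_sc = 0 (odd monomials vanish by symmetry):
  i = 0 (even): a_0 · C_{0} = -4 · 1 = -4
  i = 1 (odd): ∫ x^1 ρ_sc = 0 (vanishes)
  i = 2 (even): a_2 · C_{1} = 2 · 1 = 2
  i = 3 (odd): ∫ x^3 ρ_sc = 0 (vanishes)

Summing the contributions: ∫_{−2}^{2} p(x) ρ_sc(x) dx = (-4) + 2 = -2.


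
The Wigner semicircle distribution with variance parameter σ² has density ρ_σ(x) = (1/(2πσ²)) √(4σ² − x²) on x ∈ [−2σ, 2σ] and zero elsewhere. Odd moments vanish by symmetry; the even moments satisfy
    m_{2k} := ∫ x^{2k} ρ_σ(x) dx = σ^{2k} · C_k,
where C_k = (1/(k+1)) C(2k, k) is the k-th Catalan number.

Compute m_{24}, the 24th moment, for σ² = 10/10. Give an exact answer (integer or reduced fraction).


By the scaled semicircle moment identity, m_{2k} = σ^{2k} · C_k with k = 12.
C_12 = (1/(k+1)) · C(2k, k) = (1/13) · C(24, 12) = (1/13) · 2704156 = 208012.
σ^{2k} = (σ²)^k = (10/10)^12 = 1.

Therefore m_{24} = σ^{24} · C_12 = 1 · 208012 = 208012.


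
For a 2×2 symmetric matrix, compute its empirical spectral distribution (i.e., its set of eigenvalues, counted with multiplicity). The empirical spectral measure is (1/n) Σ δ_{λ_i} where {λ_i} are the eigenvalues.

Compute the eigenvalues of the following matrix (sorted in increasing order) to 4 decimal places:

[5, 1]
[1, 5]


Since M is real symmetric, both eigenvalues are real; they are the roots of det(λI − M) = λ² − (tr M) λ + det M.
tr M = 5 + 5 = 10.
det M = 5·5 − 1² = 25 − 1 = 24.
Characteristic polynomial: λ² − 10λ + 24 = 0.
Discriminant Δ = (tr M)² − 4·det M = 100 − 96 = 4; √Δ = 2.000000.
λ = (tr M ± √Δ)/2 = (10 ± 2.000000)/2, giving (tr M − √Δ)/2 = 4.0000 and (tr M + √Δ)/2 = 6.0000.

Eigenvalues sorted in increasing order: [4.0000, 6.0000].


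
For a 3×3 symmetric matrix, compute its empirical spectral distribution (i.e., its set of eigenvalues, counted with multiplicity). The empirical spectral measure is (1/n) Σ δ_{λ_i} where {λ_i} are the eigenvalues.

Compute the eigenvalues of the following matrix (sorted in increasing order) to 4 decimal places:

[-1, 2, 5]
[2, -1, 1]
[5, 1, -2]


Since M is real symmetric, all three eigenvalues are real; they are the roots of det(λI − M) = λ³ − (tr M) λ² + s λ − det M, where s is the sum of the principal 2×2 minors.
tr M = -1 + (-1) + (-2) = -4.
s = ((-1)·(-1) − 2²) + ((-1)·(-2) − 5²) + ((-1)·(-2) − 1²) = -3 + (-23) + 1 = -25.
det M (expand along row 1) = (-1)·1 − 2·(-9) + 5·7 = 52.
Characteristic polynomial: λ³ + 4λ² − 25λ − 52 = 0.
Substitute λ = y + (tr M)/3 = y − 1.333333 to remove the quadratic term: y³ + p·y + q = 0 with p = s − (tr M)²/3 = -30.333333 and q = −2(tr M)³/27 + (tr M)·s/3 − det M = -13.925926.
Three real roots ⇒ use the trigonometric (Viète) form: r = 2√(−p/3) = 6.359595, φ = arccos(3q/(p·r)) = arccos(0.216569) = 1.352498 rad.
y_k = r·cos(φ/3 − 2πk/3) for k = 0, 1, 2 gives y = 5.724173, -0.462355, -5.261818.
λ_k = y_k − 1.333333 gives λ = 4.3908, -1.7957, -6.5952 (check: the sum is -4.0000 = tr M).

Eigenvalues sorted in increasing order: [-6.5952, -1.7957, 4.3908].


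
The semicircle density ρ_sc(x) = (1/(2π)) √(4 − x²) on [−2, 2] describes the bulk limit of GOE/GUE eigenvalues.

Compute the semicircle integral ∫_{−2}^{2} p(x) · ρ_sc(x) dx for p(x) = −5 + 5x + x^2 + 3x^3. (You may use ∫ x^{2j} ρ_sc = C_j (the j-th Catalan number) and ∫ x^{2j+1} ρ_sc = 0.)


Write p(x) = Σ a_i x^i, split into monomials and integrate each against ρ_sc separately.
Using ∫ x^{2j} ρ_sc = C_j = (1/(j+1)) C(2j, j) (Catalan numbers) and ∫ x^{2j+1} ρ_sc = 0 (odd monomials vanish by symmetry):
  i = 0 (even): a_0 · C_{0} = -5 · 1 = -5
  i = 1 (odd): ∫ x^1 ρ_sc = 0 (vanishes)
  i = 2 (even): a_2 · C_{1} = 1 · 1 = 1
  i = 3 (odd): ∫ x^3 ρ_sc = 0 (vanishes)

Summing the contributions: ∫_{−2}^{2} p(x) ρ_sc(x) dx = (-5) + 1 = -4.


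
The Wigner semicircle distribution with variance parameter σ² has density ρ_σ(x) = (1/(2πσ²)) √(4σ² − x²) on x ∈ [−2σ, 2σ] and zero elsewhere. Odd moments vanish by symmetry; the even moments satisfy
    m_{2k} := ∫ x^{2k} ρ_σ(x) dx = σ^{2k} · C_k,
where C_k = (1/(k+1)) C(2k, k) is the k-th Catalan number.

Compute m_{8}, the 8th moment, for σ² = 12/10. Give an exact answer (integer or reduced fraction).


By the scaled semicircle moment identity, m_{2k} = σ^{2k} · C_k with k = 4.
C_4 = (1/(k+1)) · C(2k, k) = (1/5) · C(8, 4) = (1/5) · 70 = 14.
σ^{2k} = (σ²)^k = (12/10)^4 = 1296/625.

Therefore m_{8} = σ^{8} · C_4 = (1296/625) · 14 = 18144/625.


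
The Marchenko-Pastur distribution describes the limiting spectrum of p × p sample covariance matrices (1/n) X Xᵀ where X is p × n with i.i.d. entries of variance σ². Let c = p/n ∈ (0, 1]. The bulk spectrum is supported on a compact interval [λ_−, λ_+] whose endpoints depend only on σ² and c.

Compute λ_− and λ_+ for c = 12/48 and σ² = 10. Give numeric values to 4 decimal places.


c = 12/48 = 0.250000; √c = 0.500000.
λ_− = σ² (1 − √c)² = 10 · (1 − 0.500000)² = 10 · (0.500000)² = 2.500000.
λ_+ = σ² (1 + √c)² = 10 · (1 + 0.500000)² = 10 · (1.500000)² = 22.500000.

Rounded to 4 decimal places: λ_− ≈ 2.5000, λ_+ ≈ 22.5000.


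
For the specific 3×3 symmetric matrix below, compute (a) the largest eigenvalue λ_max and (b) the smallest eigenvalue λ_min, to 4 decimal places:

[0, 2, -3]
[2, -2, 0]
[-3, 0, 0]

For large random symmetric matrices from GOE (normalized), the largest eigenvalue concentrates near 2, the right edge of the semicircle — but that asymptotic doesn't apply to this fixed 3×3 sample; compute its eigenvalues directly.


Since M is real symmetric, all three eigenvalues are real; they are the roots of det(λI − M) = λ³ − (tr M) λ² + s λ − det M, where s is the sum of the principal 2×2 minors.
tr M = 0 + (-2) + 0 = -2.
s = (0·(-2) − 2²) + (0·0 − (-3)²) + ((-2)·0 − 0²) = -4 + (-9) + 0 = -13.
det M (expand along row 1) = 0·0 − 2·0 + (-3)·(-6) = 18.
Characteristic polynomial: λ³ + 2λ² − 13λ − 18 = 0.
Substitute λ = y + (tr M)/3 = y − 0.666667 to remove the quadratic term: y³ + p·y + q = 0 with p = s − (tr M)²/3 = -14.333333 and q = −2(tr M)³/27 + (tr M)·s/3 − det M = -8.740741.
Three real roots ⇒ use the trigonometric (Viète) form: r = 2√(−p/3) = 4.371626, φ = arccos(3q/(p·r)) = arccos(0.418484) = 1.139020 rad.
y_k = r·cos(φ/3 − 2πk/3) for k = 0, 1, 2 gives y = 4.060303, -0.627018, -3.433286.
λ_k = y_k − 0.666667 gives λ = 3.3936, -1.2937, -4.1000 (check: the sum is -2.0000 = tr M).

Hence λ_max = 3.3936 and λ_min = -4.1000.


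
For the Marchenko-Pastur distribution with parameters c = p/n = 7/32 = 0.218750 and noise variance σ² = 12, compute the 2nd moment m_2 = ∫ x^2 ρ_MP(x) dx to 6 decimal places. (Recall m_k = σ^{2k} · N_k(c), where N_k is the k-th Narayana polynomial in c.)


E[X²] = σ⁴ (1 + c) (second MP moment). With σ² = 12 (so σ⁴ = 144) and c = 7/32 = 0.218750: E[X²] = 144 · (1 + 0.218750) = 144 · 1.218750.

So E[X^2] = 175.500000.


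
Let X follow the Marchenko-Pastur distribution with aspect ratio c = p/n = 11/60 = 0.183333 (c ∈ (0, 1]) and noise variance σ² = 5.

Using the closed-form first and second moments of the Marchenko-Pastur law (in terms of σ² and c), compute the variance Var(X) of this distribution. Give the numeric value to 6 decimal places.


Recall the MP moments m_1 = E[X] = σ² and m_2 = E[X²] = σ⁴ (1 + c).
m_1 = E[X] = σ² = 5, so m_1² = 25.
m_2 = E[X²] = σ⁴ (1 + c) = 25 · (1 + 0.183333) = 25 · 1.183333 = 29.583333.
(Note m_2 − m_1² simplifies to c · σ⁴ = 0.183333 · 25.)

Var(X) = m_2 − m_1² = 29.583333 − 25 = 4.583333.


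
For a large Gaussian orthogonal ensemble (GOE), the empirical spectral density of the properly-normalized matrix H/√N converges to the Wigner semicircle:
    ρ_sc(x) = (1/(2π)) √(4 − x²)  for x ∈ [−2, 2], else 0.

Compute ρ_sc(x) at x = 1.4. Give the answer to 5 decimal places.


ρ_sc(x) = (1/(2π)) √(4 − x²). With x = 1.4:
  4 − x² = 4 − (1.4)² = 4 − 1.960000 = 2.040000.
  √(4 − x²) = 1.428286.
  1/(2π) = 0.159155.
  ρ_sc(1.4) = 0.159155 · 1.428286 = 0.227319.

Rounded to 5 decimal places: ρ_sc(1.4) ≈ 0.22732.


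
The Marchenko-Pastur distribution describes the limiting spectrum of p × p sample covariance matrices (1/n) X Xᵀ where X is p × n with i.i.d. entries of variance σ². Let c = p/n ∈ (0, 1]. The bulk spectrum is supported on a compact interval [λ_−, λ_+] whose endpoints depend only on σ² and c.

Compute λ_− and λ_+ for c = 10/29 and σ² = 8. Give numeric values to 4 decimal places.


c = 10/29 = 0.344828; √c = 0.587220.
λ_− = σ² (1 − √c)² = 8 · (1 − 0.587220)² = 8 · (0.412780)² = 1.363097.
λ_+ = σ² (1 + √c)² = 8 · (1 + 0.587220)² = 8 · (1.587220)² = 20.154144.

Rounded to 4 decimal places: λ_− ≈ 1.3631, λ_+ ≈ 20.1541.


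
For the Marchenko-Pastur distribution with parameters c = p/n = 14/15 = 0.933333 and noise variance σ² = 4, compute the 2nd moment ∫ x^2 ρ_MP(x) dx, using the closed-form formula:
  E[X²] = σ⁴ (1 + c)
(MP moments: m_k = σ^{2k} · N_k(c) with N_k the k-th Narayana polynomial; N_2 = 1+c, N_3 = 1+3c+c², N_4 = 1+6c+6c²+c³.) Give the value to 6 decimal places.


E[X²] = σ⁴ (1 + c) (second MP moment). With σ² = 4 (so σ⁴ = 16) and c = 14/15 = 0.933333: E[X²] = 16 · (1 + 0.933333) = 16 · 1.933333.

So E[X^2] = 30.933333.


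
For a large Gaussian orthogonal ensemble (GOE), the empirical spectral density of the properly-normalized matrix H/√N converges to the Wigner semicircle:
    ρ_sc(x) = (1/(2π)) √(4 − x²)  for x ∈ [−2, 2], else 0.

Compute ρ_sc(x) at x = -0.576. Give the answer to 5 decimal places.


ρ_sc(x) = (1/(2π)) √(4 − x²). With x = -0.576:
  4 − x² = 4 − (-0.576)² = 4 − 0.331776 = 3.668224.
  √(4 − x²) = 1.915261.
  1/(2π) = 0.159155.
  ρ_sc(-0.576) = 0.159155 · 1.915261 = 0.304823.

Rounded to 5 decimal places: ρ_sc(-0.576) ≈ 0.30482.


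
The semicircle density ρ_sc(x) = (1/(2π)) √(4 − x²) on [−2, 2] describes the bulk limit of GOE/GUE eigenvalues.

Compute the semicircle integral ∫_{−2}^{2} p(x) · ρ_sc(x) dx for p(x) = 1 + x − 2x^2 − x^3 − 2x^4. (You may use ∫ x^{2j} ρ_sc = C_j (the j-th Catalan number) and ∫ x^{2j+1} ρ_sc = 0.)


Write p(x) = Σ a_i x^i, split into monomials and integrate each against ρ_sc separately.
Using ∫ x^{2j} ρ_sc = C_j = (1/(j+1)) C(2j, j) (Catalan numbers) and ∫ x^{2j+1} ρ_sc = 0 (odd monomials vanish by symmetry):
  i = 0 (even): a_0 · C_{0} = 1 · 1 = 1
  i = 1 (odd): ∫ x^1 ρ_sc = 0 (vanishes)
  i = 2 (even): a_2 · C_{1} = -2 · 1 = -2
  i = 3 (odd): ∫ x^3 ρ_sc = 0 (vanishes)
  i = 4 (even): a_4 · C_{2} = -2 · 2 = -4

Summing the contributions: ∫_{−2}^{2} p(x) ρ_sc(x) dx = 1 + (-2) + (-4) = -5.
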